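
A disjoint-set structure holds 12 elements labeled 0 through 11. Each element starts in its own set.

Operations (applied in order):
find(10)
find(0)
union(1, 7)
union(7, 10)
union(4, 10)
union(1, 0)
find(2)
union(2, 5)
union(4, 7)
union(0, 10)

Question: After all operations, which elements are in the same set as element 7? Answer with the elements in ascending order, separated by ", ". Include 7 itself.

Answer: 0, 1, 4, 7, 10

Derivation:
Step 1: find(10) -> no change; set of 10 is {10}
Step 2: find(0) -> no change; set of 0 is {0}
Step 3: union(1, 7) -> merged; set of 1 now {1, 7}
Step 4: union(7, 10) -> merged; set of 7 now {1, 7, 10}
Step 5: union(4, 10) -> merged; set of 4 now {1, 4, 7, 10}
Step 6: union(1, 0) -> merged; set of 1 now {0, 1, 4, 7, 10}
Step 7: find(2) -> no change; set of 2 is {2}
Step 8: union(2, 5) -> merged; set of 2 now {2, 5}
Step 9: union(4, 7) -> already same set; set of 4 now {0, 1, 4, 7, 10}
Step 10: union(0, 10) -> already same set; set of 0 now {0, 1, 4, 7, 10}
Component of 7: {0, 1, 4, 7, 10}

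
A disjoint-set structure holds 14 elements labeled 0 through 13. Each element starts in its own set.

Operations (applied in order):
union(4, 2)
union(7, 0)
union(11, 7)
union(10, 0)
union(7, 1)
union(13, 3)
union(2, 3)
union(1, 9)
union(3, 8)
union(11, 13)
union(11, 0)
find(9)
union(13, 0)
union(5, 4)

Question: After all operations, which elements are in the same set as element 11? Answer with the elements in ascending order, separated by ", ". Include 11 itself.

Answer: 0, 1, 2, 3, 4, 5, 7, 8, 9, 10, 11, 13

Derivation:
Step 1: union(4, 2) -> merged; set of 4 now {2, 4}
Step 2: union(7, 0) -> merged; set of 7 now {0, 7}
Step 3: union(11, 7) -> merged; set of 11 now {0, 7, 11}
Step 4: union(10, 0) -> merged; set of 10 now {0, 7, 10, 11}
Step 5: union(7, 1) -> merged; set of 7 now {0, 1, 7, 10, 11}
Step 6: union(13, 3) -> merged; set of 13 now {3, 13}
Step 7: union(2, 3) -> merged; set of 2 now {2, 3, 4, 13}
Step 8: union(1, 9) -> merged; set of 1 now {0, 1, 7, 9, 10, 11}
Step 9: union(3, 8) -> merged; set of 3 now {2, 3, 4, 8, 13}
Step 10: union(11, 13) -> merged; set of 11 now {0, 1, 2, 3, 4, 7, 8, 9, 10, 11, 13}
Step 11: union(11, 0) -> already same set; set of 11 now {0, 1, 2, 3, 4, 7, 8, 9, 10, 11, 13}
Step 12: find(9) -> no change; set of 9 is {0, 1, 2, 3, 4, 7, 8, 9, 10, 11, 13}
Step 13: union(13, 0) -> already same set; set of 13 now {0, 1, 2, 3, 4, 7, 8, 9, 10, 11, 13}
Step 14: union(5, 4) -> merged; set of 5 now {0, 1, 2, 3, 4, 5, 7, 8, 9, 10, 11, 13}
Component of 11: {0, 1, 2, 3, 4, 5, 7, 8, 9, 10, 11, 13}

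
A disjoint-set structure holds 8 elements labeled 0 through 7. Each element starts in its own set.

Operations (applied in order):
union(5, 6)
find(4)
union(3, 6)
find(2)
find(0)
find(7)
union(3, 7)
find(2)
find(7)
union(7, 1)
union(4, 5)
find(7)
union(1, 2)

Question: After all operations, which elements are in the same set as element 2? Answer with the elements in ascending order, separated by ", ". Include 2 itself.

Step 1: union(5, 6) -> merged; set of 5 now {5, 6}
Step 2: find(4) -> no change; set of 4 is {4}
Step 3: union(3, 6) -> merged; set of 3 now {3, 5, 6}
Step 4: find(2) -> no change; set of 2 is {2}
Step 5: find(0) -> no change; set of 0 is {0}
Step 6: find(7) -> no change; set of 7 is {7}
Step 7: union(3, 7) -> merged; set of 3 now {3, 5, 6, 7}
Step 8: find(2) -> no change; set of 2 is {2}
Step 9: find(7) -> no change; set of 7 is {3, 5, 6, 7}
Step 10: union(7, 1) -> merged; set of 7 now {1, 3, 5, 6, 7}
Step 11: union(4, 5) -> merged; set of 4 now {1, 3, 4, 5, 6, 7}
Step 12: find(7) -> no change; set of 7 is {1, 3, 4, 5, 6, 7}
Step 13: union(1, 2) -> merged; set of 1 now {1, 2, 3, 4, 5, 6, 7}
Component of 2: {1, 2, 3, 4, 5, 6, 7}

Answer: 1, 2, 3, 4, 5, 6, 7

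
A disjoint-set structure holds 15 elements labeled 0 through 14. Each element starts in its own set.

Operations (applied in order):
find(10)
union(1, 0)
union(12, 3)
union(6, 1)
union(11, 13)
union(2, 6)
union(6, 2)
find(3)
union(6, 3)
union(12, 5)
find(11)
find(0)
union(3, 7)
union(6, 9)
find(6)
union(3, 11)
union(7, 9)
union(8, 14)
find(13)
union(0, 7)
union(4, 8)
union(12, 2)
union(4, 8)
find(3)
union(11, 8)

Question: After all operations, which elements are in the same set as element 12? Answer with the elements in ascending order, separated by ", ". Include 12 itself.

Step 1: find(10) -> no change; set of 10 is {10}
Step 2: union(1, 0) -> merged; set of 1 now {0, 1}
Step 3: union(12, 3) -> merged; set of 12 now {3, 12}
Step 4: union(6, 1) -> merged; set of 6 now {0, 1, 6}
Step 5: union(11, 13) -> merged; set of 11 now {11, 13}
Step 6: union(2, 6) -> merged; set of 2 now {0, 1, 2, 6}
Step 7: union(6, 2) -> already same set; set of 6 now {0, 1, 2, 6}
Step 8: find(3) -> no change; set of 3 is {3, 12}
Step 9: union(6, 3) -> merged; set of 6 now {0, 1, 2, 3, 6, 12}
Step 10: union(12, 5) -> merged; set of 12 now {0, 1, 2, 3, 5, 6, 12}
Step 11: find(11) -> no change; set of 11 is {11, 13}
Step 12: find(0) -> no change; set of 0 is {0, 1, 2, 3, 5, 6, 12}
Step 13: union(3, 7) -> merged; set of 3 now {0, 1, 2, 3, 5, 6, 7, 12}
Step 14: union(6, 9) -> merged; set of 6 now {0, 1, 2, 3, 5, 6, 7, 9, 12}
Step 15: find(6) -> no change; set of 6 is {0, 1, 2, 3, 5, 6, 7, 9, 12}
Step 16: union(3, 11) -> merged; set of 3 now {0, 1, 2, 3, 5, 6, 7, 9, 11, 12, 13}
Step 17: union(7, 9) -> already same set; set of 7 now {0, 1, 2, 3, 5, 6, 7, 9, 11, 12, 13}
Step 18: union(8, 14) -> merged; set of 8 now {8, 14}
Step 19: find(13) -> no change; set of 13 is {0, 1, 2, 3, 5, 6, 7, 9, 11, 12, 13}
Step 20: union(0, 7) -> already same set; set of 0 now {0, 1, 2, 3, 5, 6, 7, 9, 11, 12, 13}
Step 21: union(4, 8) -> merged; set of 4 now {4, 8, 14}
Step 22: union(12, 2) -> already same set; set of 12 now {0, 1, 2, 3, 5, 6, 7, 9, 11, 12, 13}
Step 23: union(4, 8) -> already same set; set of 4 now {4, 8, 14}
Step 24: find(3) -> no change; set of 3 is {0, 1, 2, 3, 5, 6, 7, 9, 11, 12, 13}
Step 25: union(11, 8) -> merged; set of 11 now {0, 1, 2, 3, 4, 5, 6, 7, 8, 9, 11, 12, 13, 14}
Component of 12: {0, 1, 2, 3, 4, 5, 6, 7, 8, 9, 11, 12, 13, 14}

Answer: 0, 1, 2, 3, 4, 5, 6, 7, 8, 9, 11, 12, 13, 14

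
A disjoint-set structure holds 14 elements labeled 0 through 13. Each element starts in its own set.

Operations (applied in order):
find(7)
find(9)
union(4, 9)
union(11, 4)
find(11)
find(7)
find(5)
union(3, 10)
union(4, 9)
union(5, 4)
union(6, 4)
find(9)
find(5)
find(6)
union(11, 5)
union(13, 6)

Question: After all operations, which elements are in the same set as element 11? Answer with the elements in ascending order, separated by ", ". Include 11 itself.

Answer: 4, 5, 6, 9, 11, 13

Derivation:
Step 1: find(7) -> no change; set of 7 is {7}
Step 2: find(9) -> no change; set of 9 is {9}
Step 3: union(4, 9) -> merged; set of 4 now {4, 9}
Step 4: union(11, 4) -> merged; set of 11 now {4, 9, 11}
Step 5: find(11) -> no change; set of 11 is {4, 9, 11}
Step 6: find(7) -> no change; set of 7 is {7}
Step 7: find(5) -> no change; set of 5 is {5}
Step 8: union(3, 10) -> merged; set of 3 now {3, 10}
Step 9: union(4, 9) -> already same set; set of 4 now {4, 9, 11}
Step 10: union(5, 4) -> merged; set of 5 now {4, 5, 9, 11}
Step 11: union(6, 4) -> merged; set of 6 now {4, 5, 6, 9, 11}
Step 12: find(9) -> no change; set of 9 is {4, 5, 6, 9, 11}
Step 13: find(5) -> no change; set of 5 is {4, 5, 6, 9, 11}
Step 14: find(6) -> no change; set of 6 is {4, 5, 6, 9, 11}
Step 15: union(11, 5) -> already same set; set of 11 now {4, 5, 6, 9, 11}
Step 16: union(13, 6) -> merged; set of 13 now {4, 5, 6, 9, 11, 13}
Component of 11: {4, 5, 6, 9, 11, 13}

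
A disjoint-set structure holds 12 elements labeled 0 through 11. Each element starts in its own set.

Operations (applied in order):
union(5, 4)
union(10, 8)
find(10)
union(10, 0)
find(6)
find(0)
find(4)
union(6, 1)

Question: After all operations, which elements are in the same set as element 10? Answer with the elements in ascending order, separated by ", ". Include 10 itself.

Answer: 0, 8, 10

Derivation:
Step 1: union(5, 4) -> merged; set of 5 now {4, 5}
Step 2: union(10, 8) -> merged; set of 10 now {8, 10}
Step 3: find(10) -> no change; set of 10 is {8, 10}
Step 4: union(10, 0) -> merged; set of 10 now {0, 8, 10}
Step 5: find(6) -> no change; set of 6 is {6}
Step 6: find(0) -> no change; set of 0 is {0, 8, 10}
Step 7: find(4) -> no change; set of 4 is {4, 5}
Step 8: union(6, 1) -> merged; set of 6 now {1, 6}
Component of 10: {0, 8, 10}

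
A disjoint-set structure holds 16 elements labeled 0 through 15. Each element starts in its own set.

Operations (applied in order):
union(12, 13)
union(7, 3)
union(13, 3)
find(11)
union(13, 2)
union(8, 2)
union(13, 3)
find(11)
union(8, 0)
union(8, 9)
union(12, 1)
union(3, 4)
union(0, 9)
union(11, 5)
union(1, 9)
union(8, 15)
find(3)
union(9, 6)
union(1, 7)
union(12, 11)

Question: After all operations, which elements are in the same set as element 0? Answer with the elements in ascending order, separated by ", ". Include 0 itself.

Answer: 0, 1, 2, 3, 4, 5, 6, 7, 8, 9, 11, 12, 13, 15

Derivation:
Step 1: union(12, 13) -> merged; set of 12 now {12, 13}
Step 2: union(7, 3) -> merged; set of 7 now {3, 7}
Step 3: union(13, 3) -> merged; set of 13 now {3, 7, 12, 13}
Step 4: find(11) -> no change; set of 11 is {11}
Step 5: union(13, 2) -> merged; set of 13 now {2, 3, 7, 12, 13}
Step 6: union(8, 2) -> merged; set of 8 now {2, 3, 7, 8, 12, 13}
Step 7: union(13, 3) -> already same set; set of 13 now {2, 3, 7, 8, 12, 13}
Step 8: find(11) -> no change; set of 11 is {11}
Step 9: union(8, 0) -> merged; set of 8 now {0, 2, 3, 7, 8, 12, 13}
Step 10: union(8, 9) -> merged; set of 8 now {0, 2, 3, 7, 8, 9, 12, 13}
Step 11: union(12, 1) -> merged; set of 12 now {0, 1, 2, 3, 7, 8, 9, 12, 13}
Step 12: union(3, 4) -> merged; set of 3 now {0, 1, 2, 3, 4, 7, 8, 9, 12, 13}
Step 13: union(0, 9) -> already same set; set of 0 now {0, 1, 2, 3, 4, 7, 8, 9, 12, 13}
Step 14: union(11, 5) -> merged; set of 11 now {5, 11}
Step 15: union(1, 9) -> already same set; set of 1 now {0, 1, 2, 3, 4, 7, 8, 9, 12, 13}
Step 16: union(8, 15) -> merged; set of 8 now {0, 1, 2, 3, 4, 7, 8, 9, 12, 13, 15}
Step 17: find(3) -> no change; set of 3 is {0, 1, 2, 3, 4, 7, 8, 9, 12, 13, 15}
Step 18: union(9, 6) -> merged; set of 9 now {0, 1, 2, 3, 4, 6, 7, 8, 9, 12, 13, 15}
Step 19: union(1, 7) -> already same set; set of 1 now {0, 1, 2, 3, 4, 6, 7, 8, 9, 12, 13, 15}
Step 20: union(12, 11) -> merged; set of 12 now {0, 1, 2, 3, 4, 5, 6, 7, 8, 9, 11, 12, 13, 15}
Component of 0: {0, 1, 2, 3, 4, 5, 6, 7, 8, 9, 11, 12, 13, 15}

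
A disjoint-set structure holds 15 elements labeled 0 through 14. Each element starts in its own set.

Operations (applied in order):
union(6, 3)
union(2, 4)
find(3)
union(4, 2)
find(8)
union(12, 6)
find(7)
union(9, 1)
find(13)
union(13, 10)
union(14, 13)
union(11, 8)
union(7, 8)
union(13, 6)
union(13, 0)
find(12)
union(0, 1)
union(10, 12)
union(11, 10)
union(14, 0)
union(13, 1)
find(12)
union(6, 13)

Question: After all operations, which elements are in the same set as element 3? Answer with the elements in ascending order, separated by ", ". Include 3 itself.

Step 1: union(6, 3) -> merged; set of 6 now {3, 6}
Step 2: union(2, 4) -> merged; set of 2 now {2, 4}
Step 3: find(3) -> no change; set of 3 is {3, 6}
Step 4: union(4, 2) -> already same set; set of 4 now {2, 4}
Step 5: find(8) -> no change; set of 8 is {8}
Step 6: union(12, 6) -> merged; set of 12 now {3, 6, 12}
Step 7: find(7) -> no change; set of 7 is {7}
Step 8: union(9, 1) -> merged; set of 9 now {1, 9}
Step 9: find(13) -> no change; set of 13 is {13}
Step 10: union(13, 10) -> merged; set of 13 now {10, 13}
Step 11: union(14, 13) -> merged; set of 14 now {10, 13, 14}
Step 12: union(11, 8) -> merged; set of 11 now {8, 11}
Step 13: union(7, 8) -> merged; set of 7 now {7, 8, 11}
Step 14: union(13, 6) -> merged; set of 13 now {3, 6, 10, 12, 13, 14}
Step 15: union(13, 0) -> merged; set of 13 now {0, 3, 6, 10, 12, 13, 14}
Step 16: find(12) -> no change; set of 12 is {0, 3, 6, 10, 12, 13, 14}
Step 17: union(0, 1) -> merged; set of 0 now {0, 1, 3, 6, 9, 10, 12, 13, 14}
Step 18: union(10, 12) -> already same set; set of 10 now {0, 1, 3, 6, 9, 10, 12, 13, 14}
Step 19: union(11, 10) -> merged; set of 11 now {0, 1, 3, 6, 7, 8, 9, 10, 11, 12, 13, 14}
Step 20: union(14, 0) -> already same set; set of 14 now {0, 1, 3, 6, 7, 8, 9, 10, 11, 12, 13, 14}
Step 21: union(13, 1) -> already same set; set of 13 now {0, 1, 3, 6, 7, 8, 9, 10, 11, 12, 13, 14}
Step 22: find(12) -> no change; set of 12 is {0, 1, 3, 6, 7, 8, 9, 10, 11, 12, 13, 14}
Step 23: union(6, 13) -> already same set; set of 6 now {0, 1, 3, 6, 7, 8, 9, 10, 11, 12, 13, 14}
Component of 3: {0, 1, 3, 6, 7, 8, 9, 10, 11, 12, 13, 14}

Answer: 0, 1, 3, 6, 7, 8, 9, 10, 11, 12, 13, 14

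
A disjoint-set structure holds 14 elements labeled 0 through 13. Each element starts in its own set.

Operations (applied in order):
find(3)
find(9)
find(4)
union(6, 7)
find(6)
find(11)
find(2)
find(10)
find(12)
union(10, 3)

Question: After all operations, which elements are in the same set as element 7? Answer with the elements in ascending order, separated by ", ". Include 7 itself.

Step 1: find(3) -> no change; set of 3 is {3}
Step 2: find(9) -> no change; set of 9 is {9}
Step 3: find(4) -> no change; set of 4 is {4}
Step 4: union(6, 7) -> merged; set of 6 now {6, 7}
Step 5: find(6) -> no change; set of 6 is {6, 7}
Step 6: find(11) -> no change; set of 11 is {11}
Step 7: find(2) -> no change; set of 2 is {2}
Step 8: find(10) -> no change; set of 10 is {10}
Step 9: find(12) -> no change; set of 12 is {12}
Step 10: union(10, 3) -> merged; set of 10 now {3, 10}
Component of 7: {6, 7}

Answer: 6, 7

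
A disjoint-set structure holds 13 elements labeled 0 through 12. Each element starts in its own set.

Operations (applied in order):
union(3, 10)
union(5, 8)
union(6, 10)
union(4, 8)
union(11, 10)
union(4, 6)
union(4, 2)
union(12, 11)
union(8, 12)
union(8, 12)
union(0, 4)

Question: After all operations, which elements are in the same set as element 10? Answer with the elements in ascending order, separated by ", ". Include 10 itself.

Step 1: union(3, 10) -> merged; set of 3 now {3, 10}
Step 2: union(5, 8) -> merged; set of 5 now {5, 8}
Step 3: union(6, 10) -> merged; set of 6 now {3, 6, 10}
Step 4: union(4, 8) -> merged; set of 4 now {4, 5, 8}
Step 5: union(11, 10) -> merged; set of 11 now {3, 6, 10, 11}
Step 6: union(4, 6) -> merged; set of 4 now {3, 4, 5, 6, 8, 10, 11}
Step 7: union(4, 2) -> merged; set of 4 now {2, 3, 4, 5, 6, 8, 10, 11}
Step 8: union(12, 11) -> merged; set of 12 now {2, 3, 4, 5, 6, 8, 10, 11, 12}
Step 9: union(8, 12) -> already same set; set of 8 now {2, 3, 4, 5, 6, 8, 10, 11, 12}
Step 10: union(8, 12) -> already same set; set of 8 now {2, 3, 4, 5, 6, 8, 10, 11, 12}
Step 11: union(0, 4) -> merged; set of 0 now {0, 2, 3, 4, 5, 6, 8, 10, 11, 12}
Component of 10: {0, 2, 3, 4, 5, 6, 8, 10, 11, 12}

Answer: 0, 2, 3, 4, 5, 6, 8, 10, 11, 12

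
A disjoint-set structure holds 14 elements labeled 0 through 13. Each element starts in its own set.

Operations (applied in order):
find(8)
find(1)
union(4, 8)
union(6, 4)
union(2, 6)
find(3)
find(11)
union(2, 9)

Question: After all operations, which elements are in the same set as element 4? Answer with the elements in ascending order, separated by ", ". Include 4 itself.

Answer: 2, 4, 6, 8, 9

Derivation:
Step 1: find(8) -> no change; set of 8 is {8}
Step 2: find(1) -> no change; set of 1 is {1}
Step 3: union(4, 8) -> merged; set of 4 now {4, 8}
Step 4: union(6, 4) -> merged; set of 6 now {4, 6, 8}
Step 5: union(2, 6) -> merged; set of 2 now {2, 4, 6, 8}
Step 6: find(3) -> no change; set of 3 is {3}
Step 7: find(11) -> no change; set of 11 is {11}
Step 8: union(2, 9) -> merged; set of 2 now {2, 4, 6, 8, 9}
Component of 4: {2, 4, 6, 8, 9}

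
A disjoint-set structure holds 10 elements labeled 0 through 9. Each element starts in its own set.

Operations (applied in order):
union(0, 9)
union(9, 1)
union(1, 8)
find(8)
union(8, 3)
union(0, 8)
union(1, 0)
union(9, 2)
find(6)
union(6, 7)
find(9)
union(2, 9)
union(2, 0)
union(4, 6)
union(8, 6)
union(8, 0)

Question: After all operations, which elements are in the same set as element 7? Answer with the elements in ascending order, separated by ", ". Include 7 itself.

Answer: 0, 1, 2, 3, 4, 6, 7, 8, 9

Derivation:
Step 1: union(0, 9) -> merged; set of 0 now {0, 9}
Step 2: union(9, 1) -> merged; set of 9 now {0, 1, 9}
Step 3: union(1, 8) -> merged; set of 1 now {0, 1, 8, 9}
Step 4: find(8) -> no change; set of 8 is {0, 1, 8, 9}
Step 5: union(8, 3) -> merged; set of 8 now {0, 1, 3, 8, 9}
Step 6: union(0, 8) -> already same set; set of 0 now {0, 1, 3, 8, 9}
Step 7: union(1, 0) -> already same set; set of 1 now {0, 1, 3, 8, 9}
Step 8: union(9, 2) -> merged; set of 9 now {0, 1, 2, 3, 8, 9}
Step 9: find(6) -> no change; set of 6 is {6}
Step 10: union(6, 7) -> merged; set of 6 now {6, 7}
Step 11: find(9) -> no change; set of 9 is {0, 1, 2, 3, 8, 9}
Step 12: union(2, 9) -> already same set; set of 2 now {0, 1, 2, 3, 8, 9}
Step 13: union(2, 0) -> already same set; set of 2 now {0, 1, 2, 3, 8, 9}
Step 14: union(4, 6) -> merged; set of 4 now {4, 6, 7}
Step 15: union(8, 6) -> merged; set of 8 now {0, 1, 2, 3, 4, 6, 7, 8, 9}
Step 16: union(8, 0) -> already same set; set of 8 now {0, 1, 2, 3, 4, 6, 7, 8, 9}
Component of 7: {0, 1, 2, 3, 4, 6, 7, 8, 9}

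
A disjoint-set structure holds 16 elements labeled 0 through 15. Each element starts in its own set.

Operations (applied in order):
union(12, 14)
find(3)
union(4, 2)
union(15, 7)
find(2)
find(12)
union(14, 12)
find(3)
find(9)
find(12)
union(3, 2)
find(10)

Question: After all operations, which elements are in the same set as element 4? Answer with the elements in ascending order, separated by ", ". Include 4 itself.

Step 1: union(12, 14) -> merged; set of 12 now {12, 14}
Step 2: find(3) -> no change; set of 3 is {3}
Step 3: union(4, 2) -> merged; set of 4 now {2, 4}
Step 4: union(15, 7) -> merged; set of 15 now {7, 15}
Step 5: find(2) -> no change; set of 2 is {2, 4}
Step 6: find(12) -> no change; set of 12 is {12, 14}
Step 7: union(14, 12) -> already same set; set of 14 now {12, 14}
Step 8: find(3) -> no change; set of 3 is {3}
Step 9: find(9) -> no change; set of 9 is {9}
Step 10: find(12) -> no change; set of 12 is {12, 14}
Step 11: union(3, 2) -> merged; set of 3 now {2, 3, 4}
Step 12: find(10) -> no change; set of 10 is {10}
Component of 4: {2, 3, 4}

Answer: 2, 3, 4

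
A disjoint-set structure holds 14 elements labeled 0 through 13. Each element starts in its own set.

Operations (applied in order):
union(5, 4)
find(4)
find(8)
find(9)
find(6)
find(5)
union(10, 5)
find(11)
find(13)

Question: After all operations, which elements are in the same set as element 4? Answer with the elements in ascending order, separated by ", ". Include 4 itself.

Answer: 4, 5, 10

Derivation:
Step 1: union(5, 4) -> merged; set of 5 now {4, 5}
Step 2: find(4) -> no change; set of 4 is {4, 5}
Step 3: find(8) -> no change; set of 8 is {8}
Step 4: find(9) -> no change; set of 9 is {9}
Step 5: find(6) -> no change; set of 6 is {6}
Step 6: find(5) -> no change; set of 5 is {4, 5}
Step 7: union(10, 5) -> merged; set of 10 now {4, 5, 10}
Step 8: find(11) -> no change; set of 11 is {11}
Step 9: find(13) -> no change; set of 13 is {13}
Component of 4: {4, 5, 10}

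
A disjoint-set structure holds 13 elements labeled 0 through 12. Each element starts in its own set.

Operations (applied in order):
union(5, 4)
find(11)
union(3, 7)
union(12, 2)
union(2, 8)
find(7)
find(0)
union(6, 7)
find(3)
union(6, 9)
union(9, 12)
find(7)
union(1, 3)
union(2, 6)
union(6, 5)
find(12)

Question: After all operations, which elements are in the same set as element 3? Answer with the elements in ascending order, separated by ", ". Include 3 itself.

Step 1: union(5, 4) -> merged; set of 5 now {4, 5}
Step 2: find(11) -> no change; set of 11 is {11}
Step 3: union(3, 7) -> merged; set of 3 now {3, 7}
Step 4: union(12, 2) -> merged; set of 12 now {2, 12}
Step 5: union(2, 8) -> merged; set of 2 now {2, 8, 12}
Step 6: find(7) -> no change; set of 7 is {3, 7}
Step 7: find(0) -> no change; set of 0 is {0}
Step 8: union(6, 7) -> merged; set of 6 now {3, 6, 7}
Step 9: find(3) -> no change; set of 3 is {3, 6, 7}
Step 10: union(6, 9) -> merged; set of 6 now {3, 6, 7, 9}
Step 11: union(9, 12) -> merged; set of 9 now {2, 3, 6, 7, 8, 9, 12}
Step 12: find(7) -> no change; set of 7 is {2, 3, 6, 7, 8, 9, 12}
Step 13: union(1, 3) -> merged; set of 1 now {1, 2, 3, 6, 7, 8, 9, 12}
Step 14: union(2, 6) -> already same set; set of 2 now {1, 2, 3, 6, 7, 8, 9, 12}
Step 15: union(6, 5) -> merged; set of 6 now {1, 2, 3, 4, 5, 6, 7, 8, 9, 12}
Step 16: find(12) -> no change; set of 12 is {1, 2, 3, 4, 5, 6, 7, 8, 9, 12}
Component of 3: {1, 2, 3, 4, 5, 6, 7, 8, 9, 12}

Answer: 1, 2, 3, 4, 5, 6, 7, 8, 9, 12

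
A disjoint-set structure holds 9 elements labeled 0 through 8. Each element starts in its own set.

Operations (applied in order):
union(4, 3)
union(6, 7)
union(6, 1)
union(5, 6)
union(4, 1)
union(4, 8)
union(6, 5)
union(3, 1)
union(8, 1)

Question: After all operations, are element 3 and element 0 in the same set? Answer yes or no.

Step 1: union(4, 3) -> merged; set of 4 now {3, 4}
Step 2: union(6, 7) -> merged; set of 6 now {6, 7}
Step 3: union(6, 1) -> merged; set of 6 now {1, 6, 7}
Step 4: union(5, 6) -> merged; set of 5 now {1, 5, 6, 7}
Step 5: union(4, 1) -> merged; set of 4 now {1, 3, 4, 5, 6, 7}
Step 6: union(4, 8) -> merged; set of 4 now {1, 3, 4, 5, 6, 7, 8}
Step 7: union(6, 5) -> already same set; set of 6 now {1, 3, 4, 5, 6, 7, 8}
Step 8: union(3, 1) -> already same set; set of 3 now {1, 3, 4, 5, 6, 7, 8}
Step 9: union(8, 1) -> already same set; set of 8 now {1, 3, 4, 5, 6, 7, 8}
Set of 3: {1, 3, 4, 5, 6, 7, 8}; 0 is not a member.

Answer: no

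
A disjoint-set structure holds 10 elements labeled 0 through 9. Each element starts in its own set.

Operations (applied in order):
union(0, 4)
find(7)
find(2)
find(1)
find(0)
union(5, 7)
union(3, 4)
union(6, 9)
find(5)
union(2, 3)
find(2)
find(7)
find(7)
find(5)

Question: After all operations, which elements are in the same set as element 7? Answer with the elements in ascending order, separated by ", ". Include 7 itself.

Answer: 5, 7

Derivation:
Step 1: union(0, 4) -> merged; set of 0 now {0, 4}
Step 2: find(7) -> no change; set of 7 is {7}
Step 3: find(2) -> no change; set of 2 is {2}
Step 4: find(1) -> no change; set of 1 is {1}
Step 5: find(0) -> no change; set of 0 is {0, 4}
Step 6: union(5, 7) -> merged; set of 5 now {5, 7}
Step 7: union(3, 4) -> merged; set of 3 now {0, 3, 4}
Step 8: union(6, 9) -> merged; set of 6 now {6, 9}
Step 9: find(5) -> no change; set of 5 is {5, 7}
Step 10: union(2, 3) -> merged; set of 2 now {0, 2, 3, 4}
Step 11: find(2) -> no change; set of 2 is {0, 2, 3, 4}
Step 12: find(7) -> no change; set of 7 is {5, 7}
Step 13: find(7) -> no change; set of 7 is {5, 7}
Step 14: find(5) -> no change; set of 5 is {5, 7}
Component of 7: {5, 7}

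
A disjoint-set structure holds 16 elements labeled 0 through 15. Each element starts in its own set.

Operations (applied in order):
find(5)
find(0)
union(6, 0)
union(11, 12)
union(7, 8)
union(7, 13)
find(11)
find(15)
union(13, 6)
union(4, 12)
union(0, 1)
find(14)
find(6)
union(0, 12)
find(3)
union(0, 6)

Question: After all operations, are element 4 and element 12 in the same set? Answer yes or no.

Step 1: find(5) -> no change; set of 5 is {5}
Step 2: find(0) -> no change; set of 0 is {0}
Step 3: union(6, 0) -> merged; set of 6 now {0, 6}
Step 4: union(11, 12) -> merged; set of 11 now {11, 12}
Step 5: union(7, 8) -> merged; set of 7 now {7, 8}
Step 6: union(7, 13) -> merged; set of 7 now {7, 8, 13}
Step 7: find(11) -> no change; set of 11 is {11, 12}
Step 8: find(15) -> no change; set of 15 is {15}
Step 9: union(13, 6) -> merged; set of 13 now {0, 6, 7, 8, 13}
Step 10: union(4, 12) -> merged; set of 4 now {4, 11, 12}
Step 11: union(0, 1) -> merged; set of 0 now {0, 1, 6, 7, 8, 13}
Step 12: find(14) -> no change; set of 14 is {14}
Step 13: find(6) -> no change; set of 6 is {0, 1, 6, 7, 8, 13}
Step 14: union(0, 12) -> merged; set of 0 now {0, 1, 4, 6, 7, 8, 11, 12, 13}
Step 15: find(3) -> no change; set of 3 is {3}
Step 16: union(0, 6) -> already same set; set of 0 now {0, 1, 4, 6, 7, 8, 11, 12, 13}
Set of 4: {0, 1, 4, 6, 7, 8, 11, 12, 13}; 12 is a member.

Answer: yes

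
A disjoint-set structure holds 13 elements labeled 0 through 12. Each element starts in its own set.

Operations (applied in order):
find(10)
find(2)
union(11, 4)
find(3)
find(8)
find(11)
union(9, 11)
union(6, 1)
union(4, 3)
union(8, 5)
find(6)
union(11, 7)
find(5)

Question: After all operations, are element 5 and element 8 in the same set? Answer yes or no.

Step 1: find(10) -> no change; set of 10 is {10}
Step 2: find(2) -> no change; set of 2 is {2}
Step 3: union(11, 4) -> merged; set of 11 now {4, 11}
Step 4: find(3) -> no change; set of 3 is {3}
Step 5: find(8) -> no change; set of 8 is {8}
Step 6: find(11) -> no change; set of 11 is {4, 11}
Step 7: union(9, 11) -> merged; set of 9 now {4, 9, 11}
Step 8: union(6, 1) -> merged; set of 6 now {1, 6}
Step 9: union(4, 3) -> merged; set of 4 now {3, 4, 9, 11}
Step 10: union(8, 5) -> merged; set of 8 now {5, 8}
Step 11: find(6) -> no change; set of 6 is {1, 6}
Step 12: union(11, 7) -> merged; set of 11 now {3, 4, 7, 9, 11}
Step 13: find(5) -> no change; set of 5 is {5, 8}
Set of 5: {5, 8}; 8 is a member.

Answer: yes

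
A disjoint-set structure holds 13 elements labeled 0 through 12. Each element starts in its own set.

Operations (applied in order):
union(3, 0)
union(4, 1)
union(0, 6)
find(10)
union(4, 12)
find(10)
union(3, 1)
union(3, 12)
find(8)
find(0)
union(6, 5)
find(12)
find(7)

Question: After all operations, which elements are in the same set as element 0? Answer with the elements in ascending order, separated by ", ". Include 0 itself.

Answer: 0, 1, 3, 4, 5, 6, 12

Derivation:
Step 1: union(3, 0) -> merged; set of 3 now {0, 3}
Step 2: union(4, 1) -> merged; set of 4 now {1, 4}
Step 3: union(0, 6) -> merged; set of 0 now {0, 3, 6}
Step 4: find(10) -> no change; set of 10 is {10}
Step 5: union(4, 12) -> merged; set of 4 now {1, 4, 12}
Step 6: find(10) -> no change; set of 10 is {10}
Step 7: union(3, 1) -> merged; set of 3 now {0, 1, 3, 4, 6, 12}
Step 8: union(3, 12) -> already same set; set of 3 now {0, 1, 3, 4, 6, 12}
Step 9: find(8) -> no change; set of 8 is {8}
Step 10: find(0) -> no change; set of 0 is {0, 1, 3, 4, 6, 12}
Step 11: union(6, 5) -> merged; set of 6 now {0, 1, 3, 4, 5, 6, 12}
Step 12: find(12) -> no change; set of 12 is {0, 1, 3, 4, 5, 6, 12}
Step 13: find(7) -> no change; set of 7 is {7}
Component of 0: {0, 1, 3, 4, 5, 6, 12}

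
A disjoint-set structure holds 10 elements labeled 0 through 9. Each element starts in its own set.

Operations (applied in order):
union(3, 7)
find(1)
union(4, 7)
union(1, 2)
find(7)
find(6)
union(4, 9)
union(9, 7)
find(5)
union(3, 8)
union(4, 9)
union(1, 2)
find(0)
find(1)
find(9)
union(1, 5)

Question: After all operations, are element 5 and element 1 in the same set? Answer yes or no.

Answer: yes

Derivation:
Step 1: union(3, 7) -> merged; set of 3 now {3, 7}
Step 2: find(1) -> no change; set of 1 is {1}
Step 3: union(4, 7) -> merged; set of 4 now {3, 4, 7}
Step 4: union(1, 2) -> merged; set of 1 now {1, 2}
Step 5: find(7) -> no change; set of 7 is {3, 4, 7}
Step 6: find(6) -> no change; set of 6 is {6}
Step 7: union(4, 9) -> merged; set of 4 now {3, 4, 7, 9}
Step 8: union(9, 7) -> already same set; set of 9 now {3, 4, 7, 9}
Step 9: find(5) -> no change; set of 5 is {5}
Step 10: union(3, 8) -> merged; set of 3 now {3, 4, 7, 8, 9}
Step 11: union(4, 9) -> already same set; set of 4 now {3, 4, 7, 8, 9}
Step 12: union(1, 2) -> already same set; set of 1 now {1, 2}
Step 13: find(0) -> no change; set of 0 is {0}
Step 14: find(1) -> no change; set of 1 is {1, 2}
Step 15: find(9) -> no change; set of 9 is {3, 4, 7, 8, 9}
Step 16: union(1, 5) -> merged; set of 1 now {1, 2, 5}
Set of 5: {1, 2, 5}; 1 is a member.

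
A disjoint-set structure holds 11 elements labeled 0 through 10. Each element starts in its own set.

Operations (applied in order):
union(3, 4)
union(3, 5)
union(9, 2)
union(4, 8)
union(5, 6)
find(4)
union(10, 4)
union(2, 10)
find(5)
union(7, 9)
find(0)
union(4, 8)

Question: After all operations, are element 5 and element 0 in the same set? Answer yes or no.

Answer: no

Derivation:
Step 1: union(3, 4) -> merged; set of 3 now {3, 4}
Step 2: union(3, 5) -> merged; set of 3 now {3, 4, 5}
Step 3: union(9, 2) -> merged; set of 9 now {2, 9}
Step 4: union(4, 8) -> merged; set of 4 now {3, 4, 5, 8}
Step 5: union(5, 6) -> merged; set of 5 now {3, 4, 5, 6, 8}
Step 6: find(4) -> no change; set of 4 is {3, 4, 5, 6, 8}
Step 7: union(10, 4) -> merged; set of 10 now {3, 4, 5, 6, 8, 10}
Step 8: union(2, 10) -> merged; set of 2 now {2, 3, 4, 5, 6, 8, 9, 10}
Step 9: find(5) -> no change; set of 5 is {2, 3, 4, 5, 6, 8, 9, 10}
Step 10: union(7, 9) -> merged; set of 7 now {2, 3, 4, 5, 6, 7, 8, 9, 10}
Step 11: find(0) -> no change; set of 0 is {0}
Step 12: union(4, 8) -> already same set; set of 4 now {2, 3, 4, 5, 6, 7, 8, 9, 10}
Set of 5: {2, 3, 4, 5, 6, 7, 8, 9, 10}; 0 is not a member.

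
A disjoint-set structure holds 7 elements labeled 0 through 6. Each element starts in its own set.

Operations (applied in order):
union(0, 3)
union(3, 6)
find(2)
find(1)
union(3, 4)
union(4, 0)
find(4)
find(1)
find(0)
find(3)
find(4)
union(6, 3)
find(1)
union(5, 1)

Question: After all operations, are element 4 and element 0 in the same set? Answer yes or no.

Answer: yes

Derivation:
Step 1: union(0, 3) -> merged; set of 0 now {0, 3}
Step 2: union(3, 6) -> merged; set of 3 now {0, 3, 6}
Step 3: find(2) -> no change; set of 2 is {2}
Step 4: find(1) -> no change; set of 1 is {1}
Step 5: union(3, 4) -> merged; set of 3 now {0, 3, 4, 6}
Step 6: union(4, 0) -> already same set; set of 4 now {0, 3, 4, 6}
Step 7: find(4) -> no change; set of 4 is {0, 3, 4, 6}
Step 8: find(1) -> no change; set of 1 is {1}
Step 9: find(0) -> no change; set of 0 is {0, 3, 4, 6}
Step 10: find(3) -> no change; set of 3 is {0, 3, 4, 6}
Step 11: find(4) -> no change; set of 4 is {0, 3, 4, 6}
Step 12: union(6, 3) -> already same set; set of 6 now {0, 3, 4, 6}
Step 13: find(1) -> no change; set of 1 is {1}
Step 14: union(5, 1) -> merged; set of 5 now {1, 5}
Set of 4: {0, 3, 4, 6}; 0 is a member.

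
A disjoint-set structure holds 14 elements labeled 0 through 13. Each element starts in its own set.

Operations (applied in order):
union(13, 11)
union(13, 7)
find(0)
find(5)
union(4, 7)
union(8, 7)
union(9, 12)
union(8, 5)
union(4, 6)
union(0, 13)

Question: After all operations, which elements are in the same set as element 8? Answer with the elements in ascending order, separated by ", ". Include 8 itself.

Answer: 0, 4, 5, 6, 7, 8, 11, 13

Derivation:
Step 1: union(13, 11) -> merged; set of 13 now {11, 13}
Step 2: union(13, 7) -> merged; set of 13 now {7, 11, 13}
Step 3: find(0) -> no change; set of 0 is {0}
Step 4: find(5) -> no change; set of 5 is {5}
Step 5: union(4, 7) -> merged; set of 4 now {4, 7, 11, 13}
Step 6: union(8, 7) -> merged; set of 8 now {4, 7, 8, 11, 13}
Step 7: union(9, 12) -> merged; set of 9 now {9, 12}
Step 8: union(8, 5) -> merged; set of 8 now {4, 5, 7, 8, 11, 13}
Step 9: union(4, 6) -> merged; set of 4 now {4, 5, 6, 7, 8, 11, 13}
Step 10: union(0, 13) -> merged; set of 0 now {0, 4, 5, 6, 7, 8, 11, 13}
Component of 8: {0, 4, 5, 6, 7, 8, 11, 13}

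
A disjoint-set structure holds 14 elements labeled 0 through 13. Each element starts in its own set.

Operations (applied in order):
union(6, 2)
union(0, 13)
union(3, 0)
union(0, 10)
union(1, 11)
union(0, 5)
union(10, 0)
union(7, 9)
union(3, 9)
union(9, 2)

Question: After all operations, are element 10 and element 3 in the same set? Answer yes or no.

Answer: yes

Derivation:
Step 1: union(6, 2) -> merged; set of 6 now {2, 6}
Step 2: union(0, 13) -> merged; set of 0 now {0, 13}
Step 3: union(3, 0) -> merged; set of 3 now {0, 3, 13}
Step 4: union(0, 10) -> merged; set of 0 now {0, 3, 10, 13}
Step 5: union(1, 11) -> merged; set of 1 now {1, 11}
Step 6: union(0, 5) -> merged; set of 0 now {0, 3, 5, 10, 13}
Step 7: union(10, 0) -> already same set; set of 10 now {0, 3, 5, 10, 13}
Step 8: union(7, 9) -> merged; set of 7 now {7, 9}
Step 9: union(3, 9) -> merged; set of 3 now {0, 3, 5, 7, 9, 10, 13}
Step 10: union(9, 2) -> merged; set of 9 now {0, 2, 3, 5, 6, 7, 9, 10, 13}
Set of 10: {0, 2, 3, 5, 6, 7, 9, 10, 13}; 3 is a member.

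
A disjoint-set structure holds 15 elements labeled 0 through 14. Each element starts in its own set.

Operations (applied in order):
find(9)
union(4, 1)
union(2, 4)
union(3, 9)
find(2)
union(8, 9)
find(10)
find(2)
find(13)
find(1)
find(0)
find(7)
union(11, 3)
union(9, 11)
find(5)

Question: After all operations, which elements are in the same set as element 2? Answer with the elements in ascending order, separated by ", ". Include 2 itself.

Step 1: find(9) -> no change; set of 9 is {9}
Step 2: union(4, 1) -> merged; set of 4 now {1, 4}
Step 3: union(2, 4) -> merged; set of 2 now {1, 2, 4}
Step 4: union(3, 9) -> merged; set of 3 now {3, 9}
Step 5: find(2) -> no change; set of 2 is {1, 2, 4}
Step 6: union(8, 9) -> merged; set of 8 now {3, 8, 9}
Step 7: find(10) -> no change; set of 10 is {10}
Step 8: find(2) -> no change; set of 2 is {1, 2, 4}
Step 9: find(13) -> no change; set of 13 is {13}
Step 10: find(1) -> no change; set of 1 is {1, 2, 4}
Step 11: find(0) -> no change; set of 0 is {0}
Step 12: find(7) -> no change; set of 7 is {7}
Step 13: union(11, 3) -> merged; set of 11 now {3, 8, 9, 11}
Step 14: union(9, 11) -> already same set; set of 9 now {3, 8, 9, 11}
Step 15: find(5) -> no change; set of 5 is {5}
Component of 2: {1, 2, 4}

Answer: 1, 2, 4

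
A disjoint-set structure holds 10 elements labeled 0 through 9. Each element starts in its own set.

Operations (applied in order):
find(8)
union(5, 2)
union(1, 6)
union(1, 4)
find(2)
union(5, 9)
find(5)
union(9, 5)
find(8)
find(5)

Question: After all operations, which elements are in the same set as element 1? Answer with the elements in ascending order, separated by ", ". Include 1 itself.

Step 1: find(8) -> no change; set of 8 is {8}
Step 2: union(5, 2) -> merged; set of 5 now {2, 5}
Step 3: union(1, 6) -> merged; set of 1 now {1, 6}
Step 4: union(1, 4) -> merged; set of 1 now {1, 4, 6}
Step 5: find(2) -> no change; set of 2 is {2, 5}
Step 6: union(5, 9) -> merged; set of 5 now {2, 5, 9}
Step 7: find(5) -> no change; set of 5 is {2, 5, 9}
Step 8: union(9, 5) -> already same set; set of 9 now {2, 5, 9}
Step 9: find(8) -> no change; set of 8 is {8}
Step 10: find(5) -> no change; set of 5 is {2, 5, 9}
Component of 1: {1, 4, 6}

Answer: 1, 4, 6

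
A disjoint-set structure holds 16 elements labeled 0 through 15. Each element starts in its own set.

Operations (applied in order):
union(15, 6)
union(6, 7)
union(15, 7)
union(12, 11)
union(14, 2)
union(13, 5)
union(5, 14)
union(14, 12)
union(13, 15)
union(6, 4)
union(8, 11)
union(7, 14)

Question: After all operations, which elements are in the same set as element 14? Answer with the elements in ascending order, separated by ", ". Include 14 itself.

Answer: 2, 4, 5, 6, 7, 8, 11, 12, 13, 14, 15

Derivation:
Step 1: union(15, 6) -> merged; set of 15 now {6, 15}
Step 2: union(6, 7) -> merged; set of 6 now {6, 7, 15}
Step 3: union(15, 7) -> already same set; set of 15 now {6, 7, 15}
Step 4: union(12, 11) -> merged; set of 12 now {11, 12}
Step 5: union(14, 2) -> merged; set of 14 now {2, 14}
Step 6: union(13, 5) -> merged; set of 13 now {5, 13}
Step 7: union(5, 14) -> merged; set of 5 now {2, 5, 13, 14}
Step 8: union(14, 12) -> merged; set of 14 now {2, 5, 11, 12, 13, 14}
Step 9: union(13, 15) -> merged; set of 13 now {2, 5, 6, 7, 11, 12, 13, 14, 15}
Step 10: union(6, 4) -> merged; set of 6 now {2, 4, 5, 6, 7, 11, 12, 13, 14, 15}
Step 11: union(8, 11) -> merged; set of 8 now {2, 4, 5, 6, 7, 8, 11, 12, 13, 14, 15}
Step 12: union(7, 14) -> already same set; set of 7 now {2, 4, 5, 6, 7, 8, 11, 12, 13, 14, 15}
Component of 14: {2, 4, 5, 6, 7, 8, 11, 12, 13, 14, 15}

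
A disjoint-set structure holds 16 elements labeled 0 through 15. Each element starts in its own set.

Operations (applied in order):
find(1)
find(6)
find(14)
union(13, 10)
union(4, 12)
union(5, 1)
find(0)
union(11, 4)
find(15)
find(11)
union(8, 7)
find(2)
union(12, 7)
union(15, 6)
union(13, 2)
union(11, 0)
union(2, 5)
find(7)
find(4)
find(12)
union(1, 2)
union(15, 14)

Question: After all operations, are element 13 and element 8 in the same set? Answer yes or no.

Answer: no

Derivation:
Step 1: find(1) -> no change; set of 1 is {1}
Step 2: find(6) -> no change; set of 6 is {6}
Step 3: find(14) -> no change; set of 14 is {14}
Step 4: union(13, 10) -> merged; set of 13 now {10, 13}
Step 5: union(4, 12) -> merged; set of 4 now {4, 12}
Step 6: union(5, 1) -> merged; set of 5 now {1, 5}
Step 7: find(0) -> no change; set of 0 is {0}
Step 8: union(11, 4) -> merged; set of 11 now {4, 11, 12}
Step 9: find(15) -> no change; set of 15 is {15}
Step 10: find(11) -> no change; set of 11 is {4, 11, 12}
Step 11: union(8, 7) -> merged; set of 8 now {7, 8}
Step 12: find(2) -> no change; set of 2 is {2}
Step 13: union(12, 7) -> merged; set of 12 now {4, 7, 8, 11, 12}
Step 14: union(15, 6) -> merged; set of 15 now {6, 15}
Step 15: union(13, 2) -> merged; set of 13 now {2, 10, 13}
Step 16: union(11, 0) -> merged; set of 11 now {0, 4, 7, 8, 11, 12}
Step 17: union(2, 5) -> merged; set of 2 now {1, 2, 5, 10, 13}
Step 18: find(7) -> no change; set of 7 is {0, 4, 7, 8, 11, 12}
Step 19: find(4) -> no change; set of 4 is {0, 4, 7, 8, 11, 12}
Step 20: find(12) -> no change; set of 12 is {0, 4, 7, 8, 11, 12}
Step 21: union(1, 2) -> already same set; set of 1 now {1, 2, 5, 10, 13}
Step 22: union(15, 14) -> merged; set of 15 now {6, 14, 15}
Set of 13: {1, 2, 5, 10, 13}; 8 is not a member.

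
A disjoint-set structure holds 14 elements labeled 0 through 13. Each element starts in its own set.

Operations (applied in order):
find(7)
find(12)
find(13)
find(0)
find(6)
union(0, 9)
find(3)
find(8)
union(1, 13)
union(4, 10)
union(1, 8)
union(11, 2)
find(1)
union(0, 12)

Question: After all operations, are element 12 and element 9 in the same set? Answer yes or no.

Step 1: find(7) -> no change; set of 7 is {7}
Step 2: find(12) -> no change; set of 12 is {12}
Step 3: find(13) -> no change; set of 13 is {13}
Step 4: find(0) -> no change; set of 0 is {0}
Step 5: find(6) -> no change; set of 6 is {6}
Step 6: union(0, 9) -> merged; set of 0 now {0, 9}
Step 7: find(3) -> no change; set of 3 is {3}
Step 8: find(8) -> no change; set of 8 is {8}
Step 9: union(1, 13) -> merged; set of 1 now {1, 13}
Step 10: union(4, 10) -> merged; set of 4 now {4, 10}
Step 11: union(1, 8) -> merged; set of 1 now {1, 8, 13}
Step 12: union(11, 2) -> merged; set of 11 now {2, 11}
Step 13: find(1) -> no change; set of 1 is {1, 8, 13}
Step 14: union(0, 12) -> merged; set of 0 now {0, 9, 12}
Set of 12: {0, 9, 12}; 9 is a member.

Answer: yes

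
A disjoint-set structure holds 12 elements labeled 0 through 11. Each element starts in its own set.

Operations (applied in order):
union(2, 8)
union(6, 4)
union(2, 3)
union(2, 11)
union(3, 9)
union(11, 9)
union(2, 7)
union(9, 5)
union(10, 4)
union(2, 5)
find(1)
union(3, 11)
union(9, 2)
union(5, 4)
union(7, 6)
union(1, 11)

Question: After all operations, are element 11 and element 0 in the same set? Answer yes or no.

Step 1: union(2, 8) -> merged; set of 2 now {2, 8}
Step 2: union(6, 4) -> merged; set of 6 now {4, 6}
Step 3: union(2, 3) -> merged; set of 2 now {2, 3, 8}
Step 4: union(2, 11) -> merged; set of 2 now {2, 3, 8, 11}
Step 5: union(3, 9) -> merged; set of 3 now {2, 3, 8, 9, 11}
Step 6: union(11, 9) -> already same set; set of 11 now {2, 3, 8, 9, 11}
Step 7: union(2, 7) -> merged; set of 2 now {2, 3, 7, 8, 9, 11}
Step 8: union(9, 5) -> merged; set of 9 now {2, 3, 5, 7, 8, 9, 11}
Step 9: union(10, 4) -> merged; set of 10 now {4, 6, 10}
Step 10: union(2, 5) -> already same set; set of 2 now {2, 3, 5, 7, 8, 9, 11}
Step 11: find(1) -> no change; set of 1 is {1}
Step 12: union(3, 11) -> already same set; set of 3 now {2, 3, 5, 7, 8, 9, 11}
Step 13: union(9, 2) -> already same set; set of 9 now {2, 3, 5, 7, 8, 9, 11}
Step 14: union(5, 4) -> merged; set of 5 now {2, 3, 4, 5, 6, 7, 8, 9, 10, 11}
Step 15: union(7, 6) -> already same set; set of 7 now {2, 3, 4, 5, 6, 7, 8, 9, 10, 11}
Step 16: union(1, 11) -> merged; set of 1 now {1, 2, 3, 4, 5, 6, 7, 8, 9, 10, 11}
Set of 11: {1, 2, 3, 4, 5, 6, 7, 8, 9, 10, 11}; 0 is not a member.

Answer: no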